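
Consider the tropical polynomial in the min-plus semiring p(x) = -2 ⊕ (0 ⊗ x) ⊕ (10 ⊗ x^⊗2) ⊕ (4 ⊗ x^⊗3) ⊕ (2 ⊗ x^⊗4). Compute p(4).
p(4) = -2

A tropical monomial a ⊗ x^⊗i evaluates to a + i · x. Evaluating each term at x = 4:
  Term 0 contributes -2 + 0 · 4 = -2
  Term 1 contributes 0 + 1 · 4 = 4
  Term 2 contributes 10 + 2 · 4 = 18
  Term 3 contributes 4 + 3 · 4 = 16
  Term 4 contributes 2 + 4 · 4 = 18
p(4) = ⊕ of these = min[-2, 4, 18, 16, 18] = -2.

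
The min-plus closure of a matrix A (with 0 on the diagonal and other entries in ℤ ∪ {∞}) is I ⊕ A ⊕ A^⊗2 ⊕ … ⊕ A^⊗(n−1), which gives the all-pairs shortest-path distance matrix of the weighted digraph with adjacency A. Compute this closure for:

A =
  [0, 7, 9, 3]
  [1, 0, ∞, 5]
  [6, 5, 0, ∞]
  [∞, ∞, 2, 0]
Closure =
  [0, 7, 5, 3]
  [1, 0, 6, 4]
  [6, 5, 0, 9]
  [8, 7, 2, 0]

This is the Floyd-Warshall all-pairs shortest-path computation. For each intermediate vertex k = 0, 1, …, 3, update dist[i][j] ← min(dist[i][j], dist[i][k] + dist[k][j]). The final matrix gives, for each (i, j), the minimum total weight of any directed path from i to j (possibly empty when i = j).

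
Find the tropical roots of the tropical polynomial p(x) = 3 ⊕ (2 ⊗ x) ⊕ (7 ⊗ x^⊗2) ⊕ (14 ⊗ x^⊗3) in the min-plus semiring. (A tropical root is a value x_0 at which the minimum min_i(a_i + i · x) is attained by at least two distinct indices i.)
Roots: {-7, -5, 1}

Each tropical root is a break point of the lower envelope of the lines y = a_i + i · x (there are 4 lines, with slopes 0, 1, ..., 3). Only the lines that attain the minimum somewhere contribute to roots; other lines are dominated. Here the surviving (envelope) indices are i = 3, i = 2, i = 1, i = 0.
Intersections between consecutive envelope lines give the roots: for adjacent envelope indices i < j the intersection is x = (a_i − a_j) / (j − i). Reading off the sorted break points: {-7, -5, 1}.
Verification: at each break x_0, at least two indices attain the minimum of min_i(a_i + i · x_0).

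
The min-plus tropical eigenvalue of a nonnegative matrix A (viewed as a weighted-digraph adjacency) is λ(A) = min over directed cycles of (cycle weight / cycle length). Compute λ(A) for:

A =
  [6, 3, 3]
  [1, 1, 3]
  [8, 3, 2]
λ(A) = 1

Enumerate directed cycles and compute their means (weight / length). Sample:
  cycle 0 → 0: weight = 6, length = 1, mean = 6/1 ≈ 6.000
  cycle 1 → 1: weight = 1, length = 1, mean = 1/1 ≈ 1.000
  cycle 2 → 2: weight = 2, length = 1, mean = 2/1 ≈ 2.000
  cycle 0 → 1 → 0: weight = 4, length = 2, mean = 4/2 ≈ 2.000
  cycle 0 → 2 → 0: weight = 11, length = 2, mean = 11/2 ≈ 5.500
  cycle 1 → 0 → 1: weight = 4, length = 2, mean = 4/2 ≈ 2.000
Minimum mean = 1.000, attained e.g. along the cycle 1 → 1 with weight 1 and length 1. So λ(A) = 1/1 = 1.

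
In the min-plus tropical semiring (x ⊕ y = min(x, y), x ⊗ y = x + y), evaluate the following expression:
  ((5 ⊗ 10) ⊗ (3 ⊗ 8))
((5 ⊗ 10) ⊗ (3 ⊗ 8)) = 26

Expand innermost to outermost. Recall ⊕ takes the minimum of its arguments and ⊗ takes their sum. Working out the expression ((5 ⊗ 10) ⊗ (3 ⊗ 8)) gives 26.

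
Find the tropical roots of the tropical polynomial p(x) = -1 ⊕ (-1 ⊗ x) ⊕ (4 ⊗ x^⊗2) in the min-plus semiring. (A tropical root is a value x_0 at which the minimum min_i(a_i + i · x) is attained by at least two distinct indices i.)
Roots: {-5, 0}

Each tropical root is a break point of the lower envelope of the lines y = a_i + i · x (there are 3 lines, with slopes 0, 1, ..., 2). Only the lines that attain the minimum somewhere contribute to roots; other lines are dominated. Here the surviving (envelope) indices are i = 2, i = 1, i = 0.
Intersections between consecutive envelope lines give the roots: for adjacent envelope indices i < j the intersection is x = (a_i − a_j) / (j − i). Reading off the sorted break points: {-5, 0}.
Verification: at each break x_0, at least two indices attain the minimum of min_i(a_i + i · x_0).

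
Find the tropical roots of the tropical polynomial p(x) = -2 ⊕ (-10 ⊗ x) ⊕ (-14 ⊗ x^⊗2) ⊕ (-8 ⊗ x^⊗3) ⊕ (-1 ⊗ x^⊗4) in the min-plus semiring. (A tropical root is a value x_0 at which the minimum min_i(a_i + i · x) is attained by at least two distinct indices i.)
Roots: {-7, -6, 4, 8}

Each tropical root is a break point of the lower envelope of the lines y = a_i + i · x (there are 5 lines, with slopes 0, 1, ..., 4). Only the lines that attain the minimum somewhere contribute to roots; other lines are dominated. Here the surviving (envelope) indices are i = 4, i = 3, i = 2, i = 1, i = 0.
Intersections between consecutive envelope lines give the roots: for adjacent envelope indices i < j the intersection is x = (a_i − a_j) / (j − i). Reading off the sorted break points: {-7, -6, 4, 8}.
Verification: at each break x_0, at least two indices attain the minimum of min_i(a_i + i · x_0).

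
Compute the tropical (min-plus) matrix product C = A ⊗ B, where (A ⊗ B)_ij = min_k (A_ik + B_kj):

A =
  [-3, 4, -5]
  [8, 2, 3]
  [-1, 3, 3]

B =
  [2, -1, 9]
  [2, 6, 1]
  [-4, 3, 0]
A ⊗ B =
  [-9, -4, -5]
  [-1, 6, 3]
  [-1, -2, 3]

Apply the min-plus product entry-by-entry:
  C[0][0] = min over k of (A[0][0] + B[0][0] = -3 + 2 = -1, A[0][1] + B[1][0] = 4 + 2 = 6, A[0][2] + B[2][0] = -5 + -4 = -9) = -9 (attained at k = 2)
  C[0][1] = min over k of (A[0][0] + B[0][1] = -3 + -1 = -4, A[0][1] + B[1][1] = 4 + 6 = 10, A[0][2] + B[2][1] = -5 + 3 = -2) = -4 (attained at k = 0)
  C[0][2] = min over k of (A[0][0] + B[0][2] = -3 + 9 = 6, A[0][1] + B[1][2] = 4 + 1 = 5, A[0][2] + B[2][2] = -5 + 0 = -5) = -5 (attained at k = 2)
  C[1][0] = min over k of (A[1][0] + B[0][0] = 8 + 2 = 10, A[1][1] + B[1][0] = 2 + 2 = 4, A[1][2] + B[2][0] = 3 + -4 = -1) = -1 (attained at k = 2)
  C[1][1] = min over k of (A[1][0] + B[0][1] = 8 + -1 = 7, A[1][1] + B[1][1] = 2 + 6 = 8, A[1][2] + B[2][1] = 3 + 3 = 6) = 6 (attained at k = 2)
  C[1][2] = min over k of (A[1][0] + B[0][2] = 8 + 9 = 17, A[1][1] + B[1][2] = 2 + 1 = 3, A[1][2] + B[2][2] = 3 + 0 = 3) = 3 (attained at k = 1)
  C[2][0] = min over k of (A[2][0] + B[0][0] = -1 + 2 = 1, A[2][1] + B[1][0] = 3 + 2 = 5, A[2][2] + B[2][0] = 3 + -4 = -1) = -1 (attained at k = 2)
  C[2][1] = min over k of (A[2][0] + B[0][1] = -1 + -1 = -2, A[2][1] + B[1][1] = 3 + 6 = 9, A[2][2] + B[2][1] = 3 + 3 = 6) = -2 (attained at k = 0)
  C[2][2] = min over k of (A[2][0] + B[0][2] = -1 + 9 = 8, A[2][1] + B[1][2] = 3 + 1 = 4, A[2][2] + B[2][2] = 3 + 0 = 3) = 3 (attained at k = 2)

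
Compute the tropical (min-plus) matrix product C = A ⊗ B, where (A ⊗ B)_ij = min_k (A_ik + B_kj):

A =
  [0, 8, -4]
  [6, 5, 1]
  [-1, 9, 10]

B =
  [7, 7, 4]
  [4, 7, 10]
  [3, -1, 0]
A ⊗ B =
  [-1, -5, -4]
  [4, 0, 1]
  [6, 6, 3]

Apply the min-plus product entry-by-entry:
  C[0][0] = min over k of (A[0][0] + B[0][0] = 0 + 7 = 7, A[0][1] + B[1][0] = 8 + 4 = 12, A[0][2] + B[2][0] = -4 + 3 = -1) = -1 (attained at k = 2)
  C[0][1] = min over k of (A[0][0] + B[0][1] = 0 + 7 = 7, A[0][1] + B[1][1] = 8 + 7 = 15, A[0][2] + B[2][1] = -4 + -1 = -5) = -5 (attained at k = 2)
  C[0][2] = min over k of (A[0][0] + B[0][2] = 0 + 4 = 4, A[0][1] + B[1][2] = 8 + 10 = 18, A[0][2] + B[2][2] = -4 + 0 = -4) = -4 (attained at k = 2)
  C[1][0] = min over k of (A[1][0] + B[0][0] = 6 + 7 = 13, A[1][1] + B[1][0] = 5 + 4 = 9, A[1][2] + B[2][0] = 1 + 3 = 4) = 4 (attained at k = 2)
  C[1][1] = min over k of (A[1][0] + B[0][1] = 6 + 7 = 13, A[1][1] + B[1][1] = 5 + 7 = 12, A[1][2] + B[2][1] = 1 + -1 = 0) = 0 (attained at k = 2)
  C[1][2] = min over k of (A[1][0] + B[0][2] = 6 + 4 = 10, A[1][1] + B[1][2] = 5 + 10 = 15, A[1][2] + B[2][2] = 1 + 0 = 1) = 1 (attained at k = 2)
  C[2][0] = min over k of (A[2][0] + B[0][0] = -1 + 7 = 6, A[2][1] + B[1][0] = 9 + 4 = 13, A[2][2] + B[2][0] = 10 + 3 = 13) = 6 (attained at k = 0)
  C[2][1] = min over k of (A[2][0] + B[0][1] = -1 + 7 = 6, A[2][1] + B[1][1] = 9 + 7 = 16, A[2][2] + B[2][1] = 10 + -1 = 9) = 6 (attained at k = 0)
  C[2][2] = min over k of (A[2][0] + B[0][2] = -1 + 4 = 3, A[2][1] + B[1][2] = 9 + 10 = 19, A[2][2] + B[2][2] = 10 + 0 = 10) = 3 (attained at k = 0)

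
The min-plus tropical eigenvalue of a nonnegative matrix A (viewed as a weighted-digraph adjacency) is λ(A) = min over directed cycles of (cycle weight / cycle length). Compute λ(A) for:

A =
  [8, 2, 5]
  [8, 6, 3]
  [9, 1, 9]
λ(A) = 2

Enumerate directed cycles and compute their means (weight / length). Sample:
  cycle 0 → 0: weight = 8, length = 1, mean = 8/1 ≈ 8.000
  cycle 1 → 1: weight = 6, length = 1, mean = 6/1 ≈ 6.000
  cycle 2 → 2: weight = 9, length = 1, mean = 9/1 ≈ 9.000
  cycle 0 → 1 → 0: weight = 10, length = 2, mean = 10/2 ≈ 5.000
  cycle 0 → 2 → 0: weight = 14, length = 2, mean = 14/2 ≈ 7.000
  cycle 1 → 0 → 1: weight = 10, length = 2, mean = 10/2 ≈ 5.000
Minimum mean = 2.000, attained e.g. along the cycle 1 → 2 → 1 with weight 4 and length 2. So λ(A) = 4/2 = 2.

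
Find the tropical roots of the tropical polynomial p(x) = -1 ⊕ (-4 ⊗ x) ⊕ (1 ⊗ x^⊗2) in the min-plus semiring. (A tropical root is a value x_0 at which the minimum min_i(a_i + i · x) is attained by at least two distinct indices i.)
Roots: {-5, 3}

Each tropical root is a break point of the lower envelope of the lines y = a_i + i · x (there are 3 lines, with slopes 0, 1, ..., 2). Only the lines that attain the minimum somewhere contribute to roots; other lines are dominated. Here the surviving (envelope) indices are i = 2, i = 1, i = 0.
Intersections between consecutive envelope lines give the roots: for adjacent envelope indices i < j the intersection is x = (a_i − a_j) / (j − i). Reading off the sorted break points: {-5, 3}.
Verification: at each break x_0, at least two indices attain the minimum of min_i(a_i + i · x_0).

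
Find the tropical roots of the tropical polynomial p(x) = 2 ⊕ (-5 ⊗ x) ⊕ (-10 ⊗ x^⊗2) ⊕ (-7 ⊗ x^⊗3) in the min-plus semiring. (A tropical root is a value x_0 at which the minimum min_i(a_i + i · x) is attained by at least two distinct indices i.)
Roots: {-3, 5, 7}

Each tropical root is a break point of the lower envelope of the lines y = a_i + i · x (there are 4 lines, with slopes 0, 1, ..., 3). Only the lines that attain the minimum somewhere contribute to roots; other lines are dominated. Here the surviving (envelope) indices are i = 3, i = 2, i = 1, i = 0.
Intersections between consecutive envelope lines give the roots: for adjacent envelope indices i < j the intersection is x = (a_i − a_j) / (j − i). Reading off the sorted break points: {-3, 5, 7}.
Verification: at each break x_0, at least two indices attain the minimum of min_i(a_i + i · x_0).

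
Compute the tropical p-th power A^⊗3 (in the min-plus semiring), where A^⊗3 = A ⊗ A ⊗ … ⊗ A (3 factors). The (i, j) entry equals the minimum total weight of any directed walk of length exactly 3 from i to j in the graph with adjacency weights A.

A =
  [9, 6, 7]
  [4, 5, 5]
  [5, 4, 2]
A^⊗3 =
  [14, 13, 11]
  [12, 11, 9]
  [9, 8, 6]

Each entry (A^⊗3)_ij equals the minimum over all length-3 walks i = v_0 → v_1 → … → v_3 = j of Σ_t A[v_t][v_{t+1}]. For example, for (i, j) = (0, 2) we minimise over 9 possible intermediate vertex sequences; the minimum is 11, attained along the walk 0 → 2 → 2 → 2.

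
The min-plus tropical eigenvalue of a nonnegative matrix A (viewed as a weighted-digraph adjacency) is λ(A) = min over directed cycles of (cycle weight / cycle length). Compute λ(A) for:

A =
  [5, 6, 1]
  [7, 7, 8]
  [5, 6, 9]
λ(A) = 3

Enumerate directed cycles and compute their means (weight / length). Sample:
  cycle 0 → 0: weight = 5, length = 1, mean = 5/1 ≈ 5.000
  cycle 1 → 1: weight = 7, length = 1, mean = 7/1 ≈ 7.000
  cycle 2 → 2: weight = 9, length = 1, mean = 9/1 ≈ 9.000
  cycle 0 → 1 → 0: weight = 13, length = 2, mean = 13/2 ≈ 6.500
  cycle 0 → 2 → 0: weight = 6, length = 2, mean = 6/2 ≈ 3.000
  cycle 1 → 0 → 1: weight = 13, length = 2, mean = 13/2 ≈ 6.500
Minimum mean = 3.000, attained e.g. along the cycle 0 → 2 → 0 with weight 6 and length 2. So λ(A) = 6/2 = 3.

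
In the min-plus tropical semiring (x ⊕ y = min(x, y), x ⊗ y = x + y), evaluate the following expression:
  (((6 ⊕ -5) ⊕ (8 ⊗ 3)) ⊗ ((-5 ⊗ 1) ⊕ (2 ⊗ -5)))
(((6 ⊕ -5) ⊕ (8 ⊗ 3)) ⊗ ((-5 ⊗ 1) ⊕ (2 ⊗ -5))) = -9

Expand innermost to outermost. Recall ⊕ takes the minimum of its arguments and ⊗ takes their sum. Working out the expression (((6 ⊕ -5) ⊕ (8 ⊗ 3)) ⊗ ((-5 ⊗ 1) ⊕ (2 ⊗ -5))) gives -9.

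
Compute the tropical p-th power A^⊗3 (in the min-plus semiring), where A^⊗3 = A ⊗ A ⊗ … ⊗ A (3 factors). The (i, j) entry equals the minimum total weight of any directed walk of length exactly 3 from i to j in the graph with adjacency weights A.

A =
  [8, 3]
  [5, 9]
A^⊗3 =
  [16, 11]
  [13, 16]

Each entry (A^⊗3)_ij equals the minimum over all length-3 walks i = v_0 → v_1 → … → v_3 = j of Σ_t A[v_t][v_{t+1}]. For example, for (i, j) = (0, 1) we minimise over 4 possible intermediate vertex sequences; the minimum is 11, attained along the walk 0 → 1 → 0 → 1.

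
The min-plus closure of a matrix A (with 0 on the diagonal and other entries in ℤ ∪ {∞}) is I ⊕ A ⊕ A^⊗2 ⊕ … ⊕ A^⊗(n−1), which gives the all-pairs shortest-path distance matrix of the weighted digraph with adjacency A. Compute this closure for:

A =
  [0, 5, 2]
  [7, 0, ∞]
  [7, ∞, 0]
Closure =
  [0, 5, 2]
  [7, 0, 9]
  [7, 12, 0]

This is the Floyd-Warshall all-pairs shortest-path computation. For each intermediate vertex k = 0, 1, …, 2, update dist[i][j] ← min(dist[i][j], dist[i][k] + dist[k][j]). The final matrix gives, for each (i, j), the minimum total weight of any directed path from i to j (possibly empty when i = j).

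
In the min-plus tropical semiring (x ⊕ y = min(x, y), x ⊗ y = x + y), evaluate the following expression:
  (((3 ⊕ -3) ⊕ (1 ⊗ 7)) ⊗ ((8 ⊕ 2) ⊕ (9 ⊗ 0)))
(((3 ⊕ -3) ⊕ (1 ⊗ 7)) ⊗ ((8 ⊕ 2) ⊕ (9 ⊗ 0))) = -1

Expand innermost to outermost. Recall ⊕ takes the minimum of its arguments and ⊗ takes their sum. Working out the expression (((3 ⊕ -3) ⊕ (1 ⊗ 7)) ⊗ ((8 ⊕ 2) ⊕ (9 ⊗ 0))) gives -1.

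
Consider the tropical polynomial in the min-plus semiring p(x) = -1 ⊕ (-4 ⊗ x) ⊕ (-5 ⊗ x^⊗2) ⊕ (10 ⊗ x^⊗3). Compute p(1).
p(1) = -3

A tropical monomial a ⊗ x^⊗i evaluates to a + i · x. Evaluating each term at x = 1:
  Term 0 contributes -1 + 0 · 1 = -1
  Term 1 contributes -4 + 1 · 1 = -3
  Term 2 contributes -5 + 2 · 1 = -3
  Term 3 contributes 10 + 3 · 1 = 13
p(1) = ⊕ of these = min[-1, -3, -3, 13] = -3.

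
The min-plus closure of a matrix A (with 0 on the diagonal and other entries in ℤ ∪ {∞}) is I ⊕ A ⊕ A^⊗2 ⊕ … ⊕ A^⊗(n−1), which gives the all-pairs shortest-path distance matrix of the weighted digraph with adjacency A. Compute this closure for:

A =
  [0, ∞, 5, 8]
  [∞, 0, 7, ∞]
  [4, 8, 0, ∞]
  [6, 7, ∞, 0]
Closure =
  [0, 13, 5, 8]
  [11, 0, 7, 19]
  [4, 8, 0, 12]
  [6, 7, 11, 0]

This is the Floyd-Warshall all-pairs shortest-path computation. For each intermediate vertex k = 0, 1, …, 3, update dist[i][j] ← min(dist[i][j], dist[i][k] + dist[k][j]). The final matrix gives, for each (i, j), the minimum total weight of any directed path from i to j (possibly empty when i = j).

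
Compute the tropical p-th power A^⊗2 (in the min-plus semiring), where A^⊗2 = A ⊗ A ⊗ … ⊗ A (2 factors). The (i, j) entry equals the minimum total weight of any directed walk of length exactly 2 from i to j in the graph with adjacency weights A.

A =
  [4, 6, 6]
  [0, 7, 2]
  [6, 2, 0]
A^⊗2 =
  [6, 8, 6]
  [4, 4, 2]
  [2, 2, 0]

Each entry (A^⊗2)_ij equals the minimum over all length-2 walks i = v_0 → v_1 → … → v_2 = j of Σ_t A[v_t][v_{t+1}]. For example, for (i, j) = (0, 2) we minimise over 3 possible intermediate vertex sequences; the minimum is 6, attained along the walk 0 → 2 → 2.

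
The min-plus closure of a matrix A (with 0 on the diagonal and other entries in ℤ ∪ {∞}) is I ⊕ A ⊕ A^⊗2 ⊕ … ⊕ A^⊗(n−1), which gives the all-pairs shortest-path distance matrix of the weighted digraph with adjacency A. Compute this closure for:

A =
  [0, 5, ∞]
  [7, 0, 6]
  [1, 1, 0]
Closure =
  [0, 5, 11]
  [7, 0, 6]
  [1, 1, 0]

This is the Floyd-Warshall all-pairs shortest-path computation. For each intermediate vertex k = 0, 1, …, 2, update dist[i][j] ← min(dist[i][j], dist[i][k] + dist[k][j]). The final matrix gives, for each (i, j), the minimum total weight of any directed path from i to j (possibly empty when i = j).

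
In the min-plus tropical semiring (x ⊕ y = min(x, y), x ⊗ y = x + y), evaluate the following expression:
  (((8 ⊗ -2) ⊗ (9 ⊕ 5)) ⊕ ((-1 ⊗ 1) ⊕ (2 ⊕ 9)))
(((8 ⊗ -2) ⊗ (9 ⊕ 5)) ⊕ ((-1 ⊗ 1) ⊕ (2 ⊕ 9))) = 0

Expand innermost to outermost. Recall ⊕ takes the minimum of its arguments and ⊗ takes their sum. Working out the expression (((8 ⊗ -2) ⊗ (9 ⊕ 5)) ⊕ ((-1 ⊗ 1) ⊕ (2 ⊕ 9))) gives 0.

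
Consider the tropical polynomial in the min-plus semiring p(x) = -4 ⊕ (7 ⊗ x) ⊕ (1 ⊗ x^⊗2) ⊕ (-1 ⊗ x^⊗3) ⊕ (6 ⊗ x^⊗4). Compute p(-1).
p(-1) = -4

A tropical monomial a ⊗ x^⊗i evaluates to a + i · x. Evaluating each term at x = -1:
  Term 0 contributes -4 + 0 · -1 = -4
  Term 1 contributes 7 + 1 · -1 = 6
  Term 2 contributes 1 + 2 · -1 = -1
  Term 3 contributes -1 + 3 · -1 = -4
  Term 4 contributes 6 + 4 · -1 = 2
p(-1) = ⊕ of these = min[-4, 6, -1, -4, 2] = -4.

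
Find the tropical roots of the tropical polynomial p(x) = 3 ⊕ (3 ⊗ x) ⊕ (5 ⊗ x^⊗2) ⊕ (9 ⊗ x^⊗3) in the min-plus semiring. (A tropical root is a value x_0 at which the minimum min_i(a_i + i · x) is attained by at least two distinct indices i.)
Roots: {-4, -2, 0}

Each tropical root is a break point of the lower envelope of the lines y = a_i + i · x (there are 4 lines, with slopes 0, 1, ..., 3). Only the lines that attain the minimum somewhere contribute to roots; other lines are dominated. Here the surviving (envelope) indices are i = 3, i = 2, i = 1, i = 0.
Intersections between consecutive envelope lines give the roots: for adjacent envelope indices i < j the intersection is x = (a_i − a_j) / (j − i). Reading off the sorted break points: {-4, -2, 0}.
Verification: at each break x_0, at least two indices attain the minimum of min_i(a_i + i · x_0).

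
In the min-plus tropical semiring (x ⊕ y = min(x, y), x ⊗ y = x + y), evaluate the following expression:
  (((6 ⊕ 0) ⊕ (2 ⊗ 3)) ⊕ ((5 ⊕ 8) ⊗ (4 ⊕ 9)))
(((6 ⊕ 0) ⊕ (2 ⊗ 3)) ⊕ ((5 ⊕ 8) ⊗ (4 ⊕ 9))) = 0

Expand innermost to outermost. Recall ⊕ takes the minimum of its arguments and ⊗ takes their sum. Working out the expression (((6 ⊕ 0) ⊕ (2 ⊗ 3)) ⊕ ((5 ⊕ 8) ⊗ (4 ⊕ 9))) gives 0.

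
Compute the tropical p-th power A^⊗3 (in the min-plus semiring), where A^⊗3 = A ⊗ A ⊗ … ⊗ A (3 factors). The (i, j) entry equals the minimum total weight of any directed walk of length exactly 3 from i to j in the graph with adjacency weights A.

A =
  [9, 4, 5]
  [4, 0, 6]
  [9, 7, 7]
A^⊗3 =
  [8, 4, 10]
  [4, 0, 6]
  [11, 7, 13]

Each entry (A^⊗3)_ij equals the minimum over all length-3 walks i = v_0 → v_1 → … → v_3 = j of Σ_t A[v_t][v_{t+1}]. For example, for (i, j) = (0, 2) we minimise over 9 possible intermediate vertex sequences; the minimum is 10, attained along the walk 0 → 1 → 1 → 2.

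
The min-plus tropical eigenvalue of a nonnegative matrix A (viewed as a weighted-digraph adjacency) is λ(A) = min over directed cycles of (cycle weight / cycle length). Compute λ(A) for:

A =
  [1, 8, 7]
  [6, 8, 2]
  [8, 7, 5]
λ(A) = 1

Enumerate directed cycles and compute their means (weight / length). Sample:
  cycle 0 → 0: weight = 1, length = 1, mean = 1/1 ≈ 1.000
  cycle 1 → 1: weight = 8, length = 1, mean = 8/1 ≈ 8.000
  cycle 2 → 2: weight = 5, length = 1, mean = 5/1 ≈ 5.000
  cycle 0 → 1 → 0: weight = 14, length = 2, mean = 14/2 ≈ 7.000
  cycle 0 → 2 → 0: weight = 15, length = 2, mean = 15/2 ≈ 7.500
  cycle 1 → 0 → 1: weight = 14, length = 2, mean = 14/2 ≈ 7.000
Minimum mean = 1.000, attained e.g. along the cycle 0 → 0 with weight 1 and length 1. So λ(A) = 1/1 = 1.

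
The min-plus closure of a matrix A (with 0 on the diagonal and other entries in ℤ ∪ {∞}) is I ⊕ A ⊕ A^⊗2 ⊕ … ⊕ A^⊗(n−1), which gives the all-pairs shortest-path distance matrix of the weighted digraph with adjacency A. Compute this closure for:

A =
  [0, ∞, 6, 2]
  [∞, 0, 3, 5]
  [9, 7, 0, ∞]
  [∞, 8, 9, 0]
Closure =
  [0, 10, 6, 2]
  [12, 0, 3, 5]
  [9, 7, 0, 11]
  [18, 8, 9, 0]

This is the Floyd-Warshall all-pairs shortest-path computation. For each intermediate vertex k = 0, 1, …, 3, update dist[i][j] ← min(dist[i][j], dist[i][k] + dist[k][j]). The final matrix gives, for each (i, j), the minimum total weight of any directed path from i to j (possibly empty when i = j).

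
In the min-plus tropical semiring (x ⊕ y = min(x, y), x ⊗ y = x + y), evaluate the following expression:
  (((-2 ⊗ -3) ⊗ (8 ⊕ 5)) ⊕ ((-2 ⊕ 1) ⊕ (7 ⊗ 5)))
(((-2 ⊗ -3) ⊗ (8 ⊕ 5)) ⊕ ((-2 ⊕ 1) ⊕ (7 ⊗ 5))) = -2

Expand innermost to outermost. Recall ⊕ takes the minimum of its arguments and ⊗ takes their sum. Working out the expression (((-2 ⊗ -3) ⊗ (8 ⊕ 5)) ⊕ ((-2 ⊕ 1) ⊕ (7 ⊗ 5))) gives -2.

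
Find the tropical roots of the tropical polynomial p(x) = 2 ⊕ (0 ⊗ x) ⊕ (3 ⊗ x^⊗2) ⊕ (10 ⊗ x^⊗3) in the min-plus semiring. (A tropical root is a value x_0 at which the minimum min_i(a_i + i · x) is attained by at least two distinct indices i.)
Roots: {-7, -3, 2}

Each tropical root is a break point of the lower envelope of the lines y = a_i + i · x (there are 4 lines, with slopes 0, 1, ..., 3). Only the lines that attain the minimum somewhere contribute to roots; other lines are dominated. Here the surviving (envelope) indices are i = 3, i = 2, i = 1, i = 0.
Intersections between consecutive envelope lines give the roots: for adjacent envelope indices i < j the intersection is x = (a_i − a_j) / (j − i). Reading off the sorted break points: {-7, -3, 2}.
Verification: at each break x_0, at least two indices attain the minimum of min_i(a_i + i · x_0).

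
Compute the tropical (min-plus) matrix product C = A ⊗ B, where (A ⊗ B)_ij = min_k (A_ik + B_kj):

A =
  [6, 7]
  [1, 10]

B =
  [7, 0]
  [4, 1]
A ⊗ B =
  [11, 6]
  [8, 1]

Apply the min-plus product entry-by-entry:
  C[0][0] = min over k of (A[0][0] + B[0][0] = 6 + 7 = 13, A[0][1] + B[1][0] = 7 + 4 = 11) = 11 (attained at k = 1)
  C[0][1] = min over k of (A[0][0] + B[0][1] = 6 + 0 = 6, A[0][1] + B[1][1] = 7 + 1 = 8) = 6 (attained at k = 0)
  C[1][0] = min over k of (A[1][0] + B[0][0] = 1 + 7 = 8, A[1][1] + B[1][0] = 10 + 4 = 14) = 8 (attained at k = 0)
  C[1][1] = min over k of (A[1][0] + B[0][1] = 1 + 0 = 1, A[1][1] + B[1][1] = 10 + 1 = 11) = 1 (attained at k = 0)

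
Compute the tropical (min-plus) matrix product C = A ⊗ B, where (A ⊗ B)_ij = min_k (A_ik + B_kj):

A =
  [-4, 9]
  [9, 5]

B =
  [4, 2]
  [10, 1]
A ⊗ B =
  [0, -2]
  [13, 6]

Apply the min-plus product entry-by-entry:
  C[0][0] = min over k of (A[0][0] + B[0][0] = -4 + 4 = 0, A[0][1] + B[1][0] = 9 + 10 = 19) = 0 (attained at k = 0)
  C[0][1] = min over k of (A[0][0] + B[0][1] = -4 + 2 = -2, A[0][1] + B[1][1] = 9 + 1 = 10) = -2 (attained at k = 0)
  C[1][0] = min over k of (A[1][0] + B[0][0] = 9 + 4 = 13, A[1][1] + B[1][0] = 5 + 10 = 15) = 13 (attained at k = 0)
  C[1][1] = min over k of (A[1][0] + B[0][1] = 9 + 2 = 11, A[1][1] + B[1][1] = 5 + 1 = 6) = 6 (attained at k = 1)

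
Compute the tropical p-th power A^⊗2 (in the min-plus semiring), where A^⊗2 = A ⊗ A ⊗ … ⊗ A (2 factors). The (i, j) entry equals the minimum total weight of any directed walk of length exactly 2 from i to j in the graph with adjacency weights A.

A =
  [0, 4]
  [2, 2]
A^⊗2 =
  [0, 4]
  [2, 4]

Each entry (A^⊗2)_ij equals the minimum over all length-2 walks i = v_0 → v_1 → … → v_2 = j of Σ_t A[v_t][v_{t+1}]. For example, for (i, j) = (0, 1) we minimise over 2 possible intermediate vertex sequences; the minimum is 4, attained along the walk 0 → 0 → 1.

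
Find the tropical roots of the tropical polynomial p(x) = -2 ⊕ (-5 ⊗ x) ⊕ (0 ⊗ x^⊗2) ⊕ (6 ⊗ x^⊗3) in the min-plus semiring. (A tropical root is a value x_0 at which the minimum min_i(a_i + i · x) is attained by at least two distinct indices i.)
Roots: {-6, -5, 3}

Each tropical root is a break point of the lower envelope of the lines y = a_i + i · x (there are 4 lines, with slopes 0, 1, ..., 3). Only the lines that attain the minimum somewhere contribute to roots; other lines are dominated. Here the surviving (envelope) indices are i = 3, i = 2, i = 1, i = 0.
Intersections between consecutive envelope lines give the roots: for adjacent envelope indices i < j the intersection is x = (a_i − a_j) / (j − i). Reading off the sorted break points: {-6, -5, 3}.
Verification: at each break x_0, at least two indices attain the minimum of min_i(a_i + i · x_0).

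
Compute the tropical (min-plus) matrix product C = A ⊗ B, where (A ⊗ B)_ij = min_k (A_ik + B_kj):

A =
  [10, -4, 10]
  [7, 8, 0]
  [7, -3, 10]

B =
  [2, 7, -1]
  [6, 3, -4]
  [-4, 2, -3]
A ⊗ B =
  [2, -1, -8]
  [-4, 2, -3]
  [3, 0, -7]

Apply the min-plus product entry-by-entry:
  C[0][0] = min over k of (A[0][0] + B[0][0] = 10 + 2 = 12, A[0][1] + B[1][0] = -4 + 6 = 2, A[0][2] + B[2][0] = 10 + -4 = 6) = 2 (attained at k = 1)
  C[0][1] = min over k of (A[0][0] + B[0][1] = 10 + 7 = 17, A[0][1] + B[1][1] = -4 + 3 = -1, A[0][2] + B[2][1] = 10 + 2 = 12) = -1 (attained at k = 1)
  C[0][2] = min over k of (A[0][0] + B[0][2] = 10 + -1 = 9, A[0][1] + B[1][2] = -4 + -4 = -8, A[0][2] + B[2][2] = 10 + -3 = 7) = -8 (attained at k = 1)
  C[1][0] = min over k of (A[1][0] + B[0][0] = 7 + 2 = 9, A[1][1] + B[1][0] = 8 + 6 = 14, A[1][2] + B[2][0] = 0 + -4 = -4) = -4 (attained at k = 2)
  C[1][1] = min over k of (A[1][0] + B[0][1] = 7 + 7 = 14, A[1][1] + B[1][1] = 8 + 3 = 11, A[1][2] + B[2][1] = 0 + 2 = 2) = 2 (attained at k = 2)
  C[1][2] = min over k of (A[1][0] + B[0][2] = 7 + -1 = 6, A[1][1] + B[1][2] = 8 + -4 = 4, A[1][2] + B[2][2] = 0 + -3 = -3) = -3 (attained at k = 2)
  C[2][0] = min over k of (A[2][0] + B[0][0] = 7 + 2 = 9, A[2][1] + B[1][0] = -3 + 6 = 3, A[2][2] + B[2][0] = 10 + -4 = 6) = 3 (attained at k = 1)
  C[2][1] = min over k of (A[2][0] + B[0][1] = 7 + 7 = 14, A[2][1] + B[1][1] = -3 + 3 = 0, A[2][2] + B[2][1] = 10 + 2 = 12) = 0 (attained at k = 1)
  C[2][2] = min over k of (A[2][0] + B[0][2] = 7 + -1 = 6, A[2][1] + B[1][2] = -3 + -4 = -7, A[2][2] + B[2][2] = 10 + -3 = 7) = -7 (attained at k = 1)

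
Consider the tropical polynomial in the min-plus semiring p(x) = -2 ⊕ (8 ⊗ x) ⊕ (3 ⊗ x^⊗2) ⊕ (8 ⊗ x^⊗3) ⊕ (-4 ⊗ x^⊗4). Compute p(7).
p(7) = -2

A tropical monomial a ⊗ x^⊗i evaluates to a + i · x. Evaluating each term at x = 7:
  Term 0 contributes -2 + 0 · 7 = -2
  Term 1 contributes 8 + 1 · 7 = 15
  Term 2 contributes 3 + 2 · 7 = 17
  Term 3 contributes 8 + 3 · 7 = 29
  Term 4 contributes -4 + 4 · 7 = 24
p(7) = ⊕ of these = min[-2, 15, 17, 29, 24] = -2.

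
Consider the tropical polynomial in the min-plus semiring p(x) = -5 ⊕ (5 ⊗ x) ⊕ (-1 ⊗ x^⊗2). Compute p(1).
p(1) = -5

A tropical monomial a ⊗ x^⊗i evaluates to a + i · x. Evaluating each term at x = 1:
  Term 0 contributes -5 + 0 · 1 = -5
  Term 1 contributes 5 + 1 · 1 = 6
  Term 2 contributes -1 + 2 · 1 = 1
p(1) = ⊕ of these = min[-5, 6, 1] = -5.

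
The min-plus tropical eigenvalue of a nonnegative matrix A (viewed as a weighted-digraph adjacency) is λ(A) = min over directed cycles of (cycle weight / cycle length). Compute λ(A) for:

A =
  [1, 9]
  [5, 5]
λ(A) = 1

Enumerate directed cycles and compute their means (weight / length). Sample:
  cycle 0 → 0: weight = 1, length = 1, mean = 1/1 ≈ 1.000
  cycle 1 → 1: weight = 5, length = 1, mean = 5/1 ≈ 5.000
  cycle 0 → 1 → 0: weight = 14, length = 2, mean = 14/2 ≈ 7.000
  cycle 1 → 0 → 1: weight = 14, length = 2, mean = 14/2 ≈ 7.000
Minimum mean = 1.000, attained e.g. along the cycle 0 → 0 with weight 1 and length 1. So λ(A) = 1/1 = 1.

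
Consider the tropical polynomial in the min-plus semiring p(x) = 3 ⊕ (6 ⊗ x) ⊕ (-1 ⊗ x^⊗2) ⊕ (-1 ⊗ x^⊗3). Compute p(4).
p(4) = 3

A tropical monomial a ⊗ x^⊗i evaluates to a + i · x. Evaluating each term at x = 4:
  Term 0 contributes 3 + 0 · 4 = 3
  Term 1 contributes 6 + 1 · 4 = 10
  Term 2 contributes -1 + 2 · 4 = 7
  Term 3 contributes -1 + 3 · 4 = 11
p(4) = ⊕ of these = min[3, 10, 7, 11] = 3.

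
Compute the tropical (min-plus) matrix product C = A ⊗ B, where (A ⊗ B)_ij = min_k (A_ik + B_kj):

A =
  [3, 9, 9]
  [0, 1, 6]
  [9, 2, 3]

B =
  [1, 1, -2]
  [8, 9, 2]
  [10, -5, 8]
A ⊗ B =
  [4, 4, 1]
  [1, 1, -2]
  [10, -2, 4]

Apply the min-plus product entry-by-entry:
  C[0][0] = min over k of (A[0][0] + B[0][0] = 3 + 1 = 4, A[0][1] + B[1][0] = 9 + 8 = 17, A[0][2] + B[2][0] = 9 + 10 = 19) = 4 (attained at k = 0)
  C[0][1] = min over k of (A[0][0] + B[0][1] = 3 + 1 = 4, A[0][1] + B[1][1] = 9 + 9 = 18, A[0][2] + B[2][1] = 9 + -5 = 4) = 4 (attained at k = 0)
  C[0][2] = min over k of (A[0][0] + B[0][2] = 3 + -2 = 1, A[0][1] + B[1][2] = 9 + 2 = 11, A[0][2] + B[2][2] = 9 + 8 = 17) = 1 (attained at k = 0)
  C[1][0] = min over k of (A[1][0] + B[0][0] = 0 + 1 = 1, A[1][1] + B[1][0] = 1 + 8 = 9, A[1][2] + B[2][0] = 6 + 10 = 16) = 1 (attained at k = 0)
  C[1][1] = min over k of (A[1][0] + B[0][1] = 0 + 1 = 1, A[1][1] + B[1][1] = 1 + 9 = 10, A[1][2] + B[2][1] = 6 + -5 = 1) = 1 (attained at k = 0)
  C[1][2] = min over k of (A[1][0] + B[0][2] = 0 + -2 = -2, A[1][1] + B[1][2] = 1 + 2 = 3, A[1][2] + B[2][2] = 6 + 8 = 14) = -2 (attained at k = 0)
  C[2][0] = min over k of (A[2][0] + B[0][0] = 9 + 1 = 10, A[2][1] + B[1][0] = 2 + 8 = 10, A[2][2] + B[2][0] = 3 + 10 = 13) = 10 (attained at k = 0)
  C[2][1] = min over k of (A[2][0] + B[0][1] = 9 + 1 = 10, A[2][1] + B[1][1] = 2 + 9 = 11, A[2][2] + B[2][1] = 3 + -5 = -2) = -2 (attained at k = 2)
  C[2][2] = min over k of (A[2][0] + B[0][2] = 9 + -2 = 7, A[2][1] + B[1][2] = 2 + 2 = 4, A[2][2] + B[2][2] = 3 + 8 = 11) = 4 (attained at k = 1)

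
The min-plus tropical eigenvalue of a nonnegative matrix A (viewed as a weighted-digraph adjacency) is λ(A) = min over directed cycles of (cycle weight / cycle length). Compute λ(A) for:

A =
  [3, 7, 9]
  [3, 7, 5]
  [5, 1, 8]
λ(A) = 3

Enumerate directed cycles and compute their means (weight / length). Sample:
  cycle 0 → 0: weight = 3, length = 1, mean = 3/1 ≈ 3.000
  cycle 1 → 1: weight = 7, length = 1, mean = 7/1 ≈ 7.000
  cycle 2 → 2: weight = 8, length = 1, mean = 8/1 ≈ 8.000
  cycle 0 → 1 → 0: weight = 10, length = 2, mean = 10/2 ≈ 5.000
  cycle 0 → 2 → 0: weight = 14, length = 2, mean = 14/2 ≈ 7.000
  cycle 1 → 0 → 1: weight = 10, length = 2, mean = 10/2 ≈ 5.000
Minimum mean = 3.000, attained e.g. along the cycle 0 → 0 with weight 3 and length 1. So λ(A) = 3/1 = 3.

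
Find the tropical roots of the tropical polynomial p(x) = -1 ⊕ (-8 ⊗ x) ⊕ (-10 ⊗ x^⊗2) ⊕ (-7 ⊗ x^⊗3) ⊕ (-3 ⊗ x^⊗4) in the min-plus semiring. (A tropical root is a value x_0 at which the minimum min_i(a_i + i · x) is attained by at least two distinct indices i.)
Roots: {-4, -3, 2, 7}

Each tropical root is a break point of the lower envelope of the lines y = a_i + i · x (there are 5 lines, with slopes 0, 1, ..., 4). Only the lines that attain the minimum somewhere contribute to roots; other lines are dominated. Here the surviving (envelope) indices are i = 4, i = 3, i = 2, i = 1, i = 0.
Intersections between consecutive envelope lines give the roots: for adjacent envelope indices i < j the intersection is x = (a_i − a_j) / (j − i). Reading off the sorted break points: {-4, -3, 2, 7}.
Verification: at each break x_0, at least two indices attain the minimum of min_i(a_i + i · x_0).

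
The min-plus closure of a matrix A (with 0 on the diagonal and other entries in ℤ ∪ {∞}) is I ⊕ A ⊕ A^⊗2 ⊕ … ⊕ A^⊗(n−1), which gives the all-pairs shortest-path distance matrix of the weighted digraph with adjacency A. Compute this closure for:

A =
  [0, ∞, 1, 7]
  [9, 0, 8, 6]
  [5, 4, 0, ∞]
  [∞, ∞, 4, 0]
Closure =
  [0, 5, 1, 7]
  [9, 0, 8, 6]
  [5, 4, 0, 10]
  [9, 8, 4, 0]

This is the Floyd-Warshall all-pairs shortest-path computation. For each intermediate vertex k = 0, 1, …, 3, update dist[i][j] ← min(dist[i][j], dist[i][k] + dist[k][j]). The final matrix gives, for each (i, j), the minimum total weight of any directed path from i to j (possibly empty when i = j).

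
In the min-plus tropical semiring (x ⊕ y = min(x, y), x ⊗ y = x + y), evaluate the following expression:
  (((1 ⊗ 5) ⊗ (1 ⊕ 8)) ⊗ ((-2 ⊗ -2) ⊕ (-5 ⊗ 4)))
(((1 ⊗ 5) ⊗ (1 ⊕ 8)) ⊗ ((-2 ⊗ -2) ⊕ (-5 ⊗ 4))) = 3

Expand innermost to outermost. Recall ⊕ takes the minimum of its arguments and ⊗ takes their sum. Working out the expression (((1 ⊗ 5) ⊗ (1 ⊕ 8)) ⊗ ((-2 ⊗ -2) ⊕ (-5 ⊗ 4))) gives 3.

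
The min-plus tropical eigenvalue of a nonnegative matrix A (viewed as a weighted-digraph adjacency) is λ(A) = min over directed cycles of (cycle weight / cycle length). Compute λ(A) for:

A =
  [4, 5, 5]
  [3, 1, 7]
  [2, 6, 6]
λ(A) = 1

Enumerate directed cycles and compute their means (weight / length). Sample:
  cycle 0 → 0: weight = 4, length = 1, mean = 4/1 ≈ 4.000
  cycle 1 → 1: weight = 1, length = 1, mean = 1/1 ≈ 1.000
  cycle 2 → 2: weight = 6, length = 1, mean = 6/1 ≈ 6.000
  cycle 0 → 1 → 0: weight = 8, length = 2, mean = 8/2 ≈ 4.000
  cycle 0 → 2 → 0: weight = 7, length = 2, mean = 7/2 ≈ 3.500
  cycle 1 → 0 → 1: weight = 8, length = 2, mean = 8/2 ≈ 4.000
Minimum mean = 1.000, attained e.g. along the cycle 1 → 1 with weight 1 and length 1. So λ(A) = 1/1 = 1.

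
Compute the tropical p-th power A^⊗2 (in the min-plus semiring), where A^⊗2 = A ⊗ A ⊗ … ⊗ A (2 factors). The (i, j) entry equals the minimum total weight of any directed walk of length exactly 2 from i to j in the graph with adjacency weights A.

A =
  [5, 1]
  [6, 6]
A^⊗2 =
  [7, 6]
  [11, 7]

Each entry (A^⊗2)_ij equals the minimum over all length-2 walks i = v_0 → v_1 → … → v_2 = j of Σ_t A[v_t][v_{t+1}]. For example, for (i, j) = (0, 1) we minimise over 2 possible intermediate vertex sequences; the minimum is 6, attained along the walk 0 → 0 → 1.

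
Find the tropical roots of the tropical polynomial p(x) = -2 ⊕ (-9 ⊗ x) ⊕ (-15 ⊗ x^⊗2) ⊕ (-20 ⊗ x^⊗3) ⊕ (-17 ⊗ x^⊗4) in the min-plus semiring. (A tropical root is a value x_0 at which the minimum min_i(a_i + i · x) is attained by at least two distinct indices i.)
Roots: {-3, 5, 6, 7}

Each tropical root is a break point of the lower envelope of the lines y = a_i + i · x (there are 5 lines, with slopes 0, 1, ..., 4). Only the lines that attain the minimum somewhere contribute to roots; other lines are dominated. Here the surviving (envelope) indices are i = 4, i = 3, i = 2, i = 1, i = 0.
Intersections between consecutive envelope lines give the roots: for adjacent envelope indices i < j the intersection is x = (a_i − a_j) / (j − i). Reading off the sorted break points: {-3, 5, 6, 7}.
Verification: at each break x_0, at least two indices attain the minimum of min_i(a_i + i · x_0).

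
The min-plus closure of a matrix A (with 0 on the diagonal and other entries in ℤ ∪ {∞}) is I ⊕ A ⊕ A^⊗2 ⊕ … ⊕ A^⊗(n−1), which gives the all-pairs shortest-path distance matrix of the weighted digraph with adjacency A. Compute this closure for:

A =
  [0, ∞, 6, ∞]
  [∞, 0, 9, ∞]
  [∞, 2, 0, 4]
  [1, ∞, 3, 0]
Closure =
  [0, 8, 6, 10]
  [14, 0, 9, 13]
  [5, 2, 0, 4]
  [1, 5, 3, 0]

This is the Floyd-Warshall all-pairs shortest-path computation. For each intermediate vertex k = 0, 1, …, 3, update dist[i][j] ← min(dist[i][j], dist[i][k] + dist[k][j]). The final matrix gives, for each (i, j), the minimum total weight of any directed path from i to j (possibly empty when i = j).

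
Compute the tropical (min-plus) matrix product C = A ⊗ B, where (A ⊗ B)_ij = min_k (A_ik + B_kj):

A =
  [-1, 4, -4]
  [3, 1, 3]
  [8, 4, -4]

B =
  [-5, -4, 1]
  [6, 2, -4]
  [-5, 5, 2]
A ⊗ B =
  [-9, -5, -2]
  [-2, -1, -3]
  [-9, 1, -2]

Apply the min-plus product entry-by-entry:
  C[0][0] = min over k of (A[0][0] + B[0][0] = -1 + -5 = -6, A[0][1] + B[1][0] = 4 + 6 = 10, A[0][2] + B[2][0] = -4 + -5 = -9) = -9 (attained at k = 2)
  C[0][1] = min over k of (A[0][0] + B[0][1] = -1 + -4 = -5, A[0][1] + B[1][1] = 4 + 2 = 6, A[0][2] + B[2][1] = -4 + 5 = 1) = -5 (attained at k = 0)
  C[0][2] = min over k of (A[0][0] + B[0][2] = -1 + 1 = 0, A[0][1] + B[1][2] = 4 + -4 = 0, A[0][2] + B[2][2] = -4 + 2 = -2) = -2 (attained at k = 2)
  C[1][0] = min over k of (A[1][0] + B[0][0] = 3 + -5 = -2, A[1][1] + B[1][0] = 1 + 6 = 7, A[1][2] + B[2][0] = 3 + -5 = -2) = -2 (attained at k = 0)
  C[1][1] = min over k of (A[1][0] + B[0][1] = 3 + -4 = -1, A[1][1] + B[1][1] = 1 + 2 = 3, A[1][2] + B[2][1] = 3 + 5 = 8) = -1 (attained at k = 0)
  C[1][2] = min over k of (A[1][0] + B[0][2] = 3 + 1 = 4, A[1][1] + B[1][2] = 1 + -4 = -3, A[1][2] + B[2][2] = 3 + 2 = 5) = -3 (attained at k = 1)
  C[2][0] = min over k of (A[2][0] + B[0][0] = 8 + -5 = 3, A[2][1] + B[1][0] = 4 + 6 = 10, A[2][2] + B[2][0] = -4 + -5 = -9) = -9 (attained at k = 2)
  C[2][1] = min over k of (A[2][0] + B[0][1] = 8 + -4 = 4, A[2][1] + B[1][1] = 4 + 2 = 6, A[2][2] + B[2][1] = -4 + 5 = 1) = 1 (attained at k = 2)
  C[2][2] = min over k of (A[2][0] + B[0][2] = 8 + 1 = 9, A[2][1] + B[1][2] = 4 + -4 = 0, A[2][2] + B[2][2] = -4 + 2 = -2) = -2 (attained at k = 2)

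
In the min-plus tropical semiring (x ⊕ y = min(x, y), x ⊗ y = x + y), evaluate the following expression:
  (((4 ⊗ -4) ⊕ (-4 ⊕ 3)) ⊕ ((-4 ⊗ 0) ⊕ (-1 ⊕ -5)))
(((4 ⊗ -4) ⊕ (-4 ⊕ 3)) ⊕ ((-4 ⊗ 0) ⊕ (-1 ⊕ -5))) = -5

Expand innermost to outermost. Recall ⊕ takes the minimum of its arguments and ⊗ takes their sum. Working out the expression (((4 ⊗ -4) ⊕ (-4 ⊕ 3)) ⊕ ((-4 ⊗ 0) ⊕ (-1 ⊕ -5))) gives -5.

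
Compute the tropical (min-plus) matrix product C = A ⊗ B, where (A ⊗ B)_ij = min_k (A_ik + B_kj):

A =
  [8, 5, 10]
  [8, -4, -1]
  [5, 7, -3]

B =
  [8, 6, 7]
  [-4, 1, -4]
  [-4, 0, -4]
A ⊗ B =
  [1, 6, 1]
  [-8, -3, -8]
  [-7, -3, -7]

Apply the min-plus product entry-by-entry:
  C[0][0] = min over k of (A[0][0] + B[0][0] = 8 + 8 = 16, A[0][1] + B[1][0] = 5 + -4 = 1, A[0][2] + B[2][0] = 10 + -4 = 6) = 1 (attained at k = 1)
  C[0][1] = min over k of (A[0][0] + B[0][1] = 8 + 6 = 14, A[0][1] + B[1][1] = 5 + 1 = 6, A[0][2] + B[2][1] = 10 + 0 = 10) = 6 (attained at k = 1)
  C[0][2] = min over k of (A[0][0] + B[0][2] = 8 + 7 = 15, A[0][1] + B[1][2] = 5 + -4 = 1, A[0][2] + B[2][2] = 10 + -4 = 6) = 1 (attained at k = 1)
  C[1][0] = min over k of (A[1][0] + B[0][0] = 8 + 8 = 16, A[1][1] + B[1][0] = -4 + -4 = -8, A[1][2] + B[2][0] = -1 + -4 = -5) = -8 (attained at k = 1)
  C[1][1] = min over k of (A[1][0] + B[0][1] = 8 + 6 = 14, A[1][1] + B[1][1] = -4 + 1 = -3, A[1][2] + B[2][1] = -1 + 0 = -1) = -3 (attained at k = 1)
  C[1][2] = min over k of (A[1][0] + B[0][2] = 8 + 7 = 15, A[1][1] + B[1][2] = -4 + -4 = -8, A[1][2] + B[2][2] = -1 + -4 = -5) = -8 (attained at k = 1)
  C[2][0] = min over k of (A[2][0] + B[0][0] = 5 + 8 = 13, A[2][1] + B[1][0] = 7 + -4 = 3, A[2][2] + B[2][0] = -3 + -4 = -7) = -7 (attained at k = 2)
  C[2][1] = min over k of (A[2][0] + B[0][1] = 5 + 6 = 11, A[2][1] + B[1][1] = 7 + 1 = 8, A[2][2] + B[2][1] = -3 + 0 = -3) = -3 (attained at k = 2)
  C[2][2] = min over k of (A[2][0] + B[0][2] = 5 + 7 = 12, A[2][1] + B[1][2] = 7 + -4 = 3, A[2][2] + B[2][2] = -3 + -4 = -7) = -7 (attained at k = 2)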